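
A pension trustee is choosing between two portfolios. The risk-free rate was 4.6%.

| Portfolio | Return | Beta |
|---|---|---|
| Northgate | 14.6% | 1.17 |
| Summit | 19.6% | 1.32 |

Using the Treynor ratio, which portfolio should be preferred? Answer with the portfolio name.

Northgate: Treynor = (14.6% − 4.6%) / 1.17 = 8.547
Summit: Treynor = (19.6% − 4.6%) / 1.32 = 11.364
Highest: Summit (11.364).

Summit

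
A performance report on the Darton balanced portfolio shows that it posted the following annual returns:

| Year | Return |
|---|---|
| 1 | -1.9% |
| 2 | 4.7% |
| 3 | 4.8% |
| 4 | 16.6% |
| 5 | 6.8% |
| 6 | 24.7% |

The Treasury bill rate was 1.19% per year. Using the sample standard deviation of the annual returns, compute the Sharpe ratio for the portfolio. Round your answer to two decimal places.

0.84

μ = (-1.9 + 4.7 + 4.8 + 16.6 + 6.8 + 24.7) / 6 = 9.2833%
Sample σ = √[Σ(r − μ)² / 5] = √[463.5483 / 5] = √92.7097 = 9.6286%
Sharpe = (μ − rf) / σ = (9.2833 − 1.19) / 9.6286 = 8.0933 / 9.6286 = 0.8405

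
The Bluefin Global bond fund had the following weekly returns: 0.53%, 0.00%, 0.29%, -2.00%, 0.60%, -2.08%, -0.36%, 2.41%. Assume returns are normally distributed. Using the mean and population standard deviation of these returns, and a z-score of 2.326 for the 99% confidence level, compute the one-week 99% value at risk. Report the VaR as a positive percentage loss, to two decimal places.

r̄ = (0.53 + 0 + 0.29 − 2 + 0.6 − 2.08 − 0.36 + 2.41) / 8 = -0.610 / 8 = -0.0763%
Σ(r − r̄)² = 14.9426; population σ = √(14.9426/8) = 1.3667%
VaR = −(r̄ − z·σ) = −(-0.0763 − 2.326 × 1.3667) = −(-3.2552) = 3.2552%

3.26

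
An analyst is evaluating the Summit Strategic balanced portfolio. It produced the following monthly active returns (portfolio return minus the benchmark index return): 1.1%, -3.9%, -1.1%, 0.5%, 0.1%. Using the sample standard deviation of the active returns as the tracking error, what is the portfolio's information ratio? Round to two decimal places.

Mean return r̄ = -3.30 / 5 = -0.6600%
Σ(r − r̄)² = (1.1 − (-0.6600))² + (-3.9 − (-0.6600))² + (-1.1 − (-0.6600))² + … = 15.7120
σ = √[15.7120 / 4] = 1.9819%
IR = r̄ / tracking error = -0.6600 / 1.9819 = -0.3330

-0.33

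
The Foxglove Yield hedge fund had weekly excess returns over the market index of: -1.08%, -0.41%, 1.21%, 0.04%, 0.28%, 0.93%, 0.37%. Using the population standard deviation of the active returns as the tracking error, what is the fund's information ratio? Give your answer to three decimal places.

0.266

Mean return r̄ = 1.340 / 7 = 0.1914%
Population σ = √[Σ(r − r̄)² / 7] = √[3.6239 / 7] = √0.5177 = 0.7195%
IR = r̄ / tracking error = 0.1914 / 0.7195 = 0.2660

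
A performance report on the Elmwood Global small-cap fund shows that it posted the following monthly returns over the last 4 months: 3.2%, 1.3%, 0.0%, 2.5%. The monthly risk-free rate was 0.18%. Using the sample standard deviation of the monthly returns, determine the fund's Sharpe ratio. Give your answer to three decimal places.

Mean return r̄ = 7.00 / 4 = 1.7500%
Sample std dev = √[5.9300 / 3] = 1.4059%
Sharpe = (r̄ − rf) / σ = (1.7500 − 0.18) / 1.4059 = 1.5700 / 1.4059 = 1.1167

1.117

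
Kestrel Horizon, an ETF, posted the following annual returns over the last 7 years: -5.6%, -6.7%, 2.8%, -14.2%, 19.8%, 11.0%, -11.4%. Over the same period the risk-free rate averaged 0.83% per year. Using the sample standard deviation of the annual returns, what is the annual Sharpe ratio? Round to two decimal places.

-0.12

r̄ = (-5.6 − 6.7 + 2.8 − 14.2 + 19.8 + 11 − 11.4) / 7 = -0.6143%
Σ(r − r̄)² = 926.0886; sample σ = √(926.0886/6) = 12.4237%
Sharpe = (r̄ − rf) / σ = (-0.6143 − 0.83) / 12.4237 = -1.4443 / 12.4237 = -0.1163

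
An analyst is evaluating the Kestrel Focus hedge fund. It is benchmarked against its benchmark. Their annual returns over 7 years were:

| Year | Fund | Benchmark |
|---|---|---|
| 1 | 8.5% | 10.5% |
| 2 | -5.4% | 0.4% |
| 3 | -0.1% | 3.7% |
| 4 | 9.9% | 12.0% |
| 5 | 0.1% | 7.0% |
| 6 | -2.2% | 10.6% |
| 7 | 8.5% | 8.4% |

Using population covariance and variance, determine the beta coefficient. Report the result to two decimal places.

r̄p = 2.7571%,  r̄m = 7.5143%
Cov = Σ(rp − r̄p)(rm − r̄m) / 7 = 15.6106
Var(rm) = Σ(rm − r̄m)² / 7 = 14.9669
β = Cov / Var = 15.6106 / 14.9669 = 1.0430

1.04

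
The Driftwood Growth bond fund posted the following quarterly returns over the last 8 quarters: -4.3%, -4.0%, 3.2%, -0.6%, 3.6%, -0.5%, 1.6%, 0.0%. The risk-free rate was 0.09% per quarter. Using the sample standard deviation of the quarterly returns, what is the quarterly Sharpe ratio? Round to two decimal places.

-0.07

r̄ = (-4.3 − 4 + 3.2 − 0.6 + 3.6 − 0.5 + 1.6 + 0) / 8 = -0.1250%
Sample σ = √[Σ(r − r̄)² / 7] = √[60.7350 / 7] = √8.6764 = 2.9456%
Sharpe = (r̄ − rf) / σ = (-0.1250 − 0.09) / 2.9456 = -0.2150 / 2.9456 = -0.0730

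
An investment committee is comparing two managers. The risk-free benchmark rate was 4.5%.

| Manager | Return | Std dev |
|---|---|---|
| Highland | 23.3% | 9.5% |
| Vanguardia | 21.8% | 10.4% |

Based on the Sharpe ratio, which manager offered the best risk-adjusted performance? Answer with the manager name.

Highland

Highland: Sharpe ratio = (23.3% − 4.5%) / 9.5% = 1.979
Vanguardia: Sharpe ratio = (21.8% − 4.5%) / 10.4% = 1.663
Highest: Highland (1.979).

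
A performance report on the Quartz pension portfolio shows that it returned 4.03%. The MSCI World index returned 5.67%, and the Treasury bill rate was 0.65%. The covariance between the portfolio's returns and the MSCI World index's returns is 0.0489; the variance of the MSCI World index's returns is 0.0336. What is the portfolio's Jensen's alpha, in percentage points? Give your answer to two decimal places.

β = Cov / Var = 0.0489 / 0.0336 = 1.4554
E[R] = Rf + β(Rm − Rf) = 0.65% + 1.4554 × (5.67% − 0.65%) = 7.9561%
α = Rp − E[R] = 4.03% − 7.9561% = -3.9261

-3.93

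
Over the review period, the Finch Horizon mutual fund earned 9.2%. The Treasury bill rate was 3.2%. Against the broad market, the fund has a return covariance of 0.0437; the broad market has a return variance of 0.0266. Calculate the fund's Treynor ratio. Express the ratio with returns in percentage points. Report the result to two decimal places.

β = Cov / Var = 0.0437 / 0.0266 = 1.6429
Treynor = (Rp − Rf) / β = (9.2% − 3.2%) / 1.6429 = 6.00 / 1.6429 = 3.6521

3.65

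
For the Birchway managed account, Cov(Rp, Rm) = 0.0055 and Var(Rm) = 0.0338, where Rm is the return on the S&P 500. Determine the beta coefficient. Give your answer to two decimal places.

0.16

β = Cov(Rp, Rm) / Var(Rm) = 0.0055 / 0.0338 = 0.1627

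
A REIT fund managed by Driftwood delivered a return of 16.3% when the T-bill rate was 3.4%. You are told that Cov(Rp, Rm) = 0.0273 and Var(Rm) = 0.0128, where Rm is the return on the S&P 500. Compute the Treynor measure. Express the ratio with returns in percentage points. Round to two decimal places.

6.05

β = Cov / Var = 0.0273 / 0.0128 = 2.1328
Treynor = (Rp − Rf) / β = (16.3% − 3.4%) / 2.1328 = 12.90 / 2.1328 = 6.0484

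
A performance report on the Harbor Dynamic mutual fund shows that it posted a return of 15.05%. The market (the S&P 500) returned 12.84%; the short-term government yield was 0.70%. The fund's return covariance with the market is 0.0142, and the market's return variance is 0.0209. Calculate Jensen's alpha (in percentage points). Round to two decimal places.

6.10

β = Cov / Var = 0.0142 / 0.0209 = 0.6794
E[R] = Rf + β(Rm − Rf) = 0.70% + 0.6794 × (12.84% − 0.70%) = 8.9479%
α = Rp − E[R] = 15.05% − 8.9479% = 6.1021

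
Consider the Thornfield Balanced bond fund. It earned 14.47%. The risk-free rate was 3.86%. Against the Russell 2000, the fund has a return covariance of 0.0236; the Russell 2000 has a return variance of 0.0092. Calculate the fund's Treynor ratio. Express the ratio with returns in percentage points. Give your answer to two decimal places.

β = Cov / Var = 0.0236 / 0.0092 = 2.5652
Treynor = (Rp − Rf) / β = (14.47% − 3.86%) / 2.5652 = 10.61 / 2.5652 = 4.1361

4.14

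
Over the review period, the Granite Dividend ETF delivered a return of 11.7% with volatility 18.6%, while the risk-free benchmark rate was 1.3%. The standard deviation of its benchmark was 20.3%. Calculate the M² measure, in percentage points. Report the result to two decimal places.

Sharpe = (Rp − Rf) / σp = (11.7% − 1.3%) / 18.6% = 0.5591
M² = Rf + Sharpe × σm = 1.3% + 0.5591 × 20.3% = 12.6497%

12.65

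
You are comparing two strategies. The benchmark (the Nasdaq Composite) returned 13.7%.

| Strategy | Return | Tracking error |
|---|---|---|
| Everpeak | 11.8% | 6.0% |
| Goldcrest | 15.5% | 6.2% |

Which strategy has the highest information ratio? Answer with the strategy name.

Goldcrest

Everpeak: IR = (11.8% − 13.7%) / 6.0% = -0.317
Goldcrest: IR = (15.5% − 13.7%) / 6.2% = 0.290
Highest: Goldcrest (0.290).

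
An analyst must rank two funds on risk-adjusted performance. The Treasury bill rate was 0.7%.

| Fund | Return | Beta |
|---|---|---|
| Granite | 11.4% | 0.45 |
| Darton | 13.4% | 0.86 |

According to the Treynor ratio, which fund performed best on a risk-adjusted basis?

Granite: Treynor = (11.4% − 0.7%) / 0.45 = 23.778
Darton: Treynor = (13.4% − 0.7%) / 0.86 = 14.767
Highest: Granite (23.778).

Granite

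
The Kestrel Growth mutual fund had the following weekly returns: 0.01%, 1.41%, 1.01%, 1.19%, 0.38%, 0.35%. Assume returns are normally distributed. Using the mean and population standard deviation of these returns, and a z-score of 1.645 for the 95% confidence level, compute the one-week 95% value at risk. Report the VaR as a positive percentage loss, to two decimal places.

Mean return r̄ = 4.350 / 6 = 0.7250%
Population std dev = √[1.5376 / 6] = 0.5062%
VaR = −(r̄ − z·σ) = −(0.7250 − 1.645 × 0.5062) = −(-0.1077) = 0.1077%

0.11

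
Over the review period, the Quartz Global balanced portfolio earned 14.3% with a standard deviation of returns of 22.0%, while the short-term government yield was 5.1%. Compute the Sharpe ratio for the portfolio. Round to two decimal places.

Sharpe = (Rp − Rf) / σp = (14.3% − 5.1%) / 22.0% = 9.20% / 22.0% = 0.4182

0.42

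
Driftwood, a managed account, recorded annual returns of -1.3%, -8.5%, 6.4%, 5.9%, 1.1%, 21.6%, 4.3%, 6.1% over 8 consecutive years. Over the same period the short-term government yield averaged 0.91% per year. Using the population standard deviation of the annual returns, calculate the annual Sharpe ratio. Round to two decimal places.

r̄ = (-1.3 − 8.5 + 6.4 + 5.9 + 1.1 + 21.6 + 4.3 + 6.1) / 8 = 35.60 / 8 = 4.4500%
Population std dev = √[514.7600 / 8] = 8.0215%
Sharpe = (r̄ − rf) / σ = (4.4500 − 0.91) / 8.0215 = 3.5400 / 8.0215 = 0.4413

0.44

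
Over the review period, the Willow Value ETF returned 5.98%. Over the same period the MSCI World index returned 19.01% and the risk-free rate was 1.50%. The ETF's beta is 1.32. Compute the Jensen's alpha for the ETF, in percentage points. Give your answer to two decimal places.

-18.63

CAPM expected return = Rf + β(Rm − Rf) = 1.50% + 1.32 × (19.01% − 1.50%) = 1.5 + 1.32 × 17.51 = 24.6132%
Jensen's α = Rp − E[R] = 5.98% − 24.6132% = -18.6332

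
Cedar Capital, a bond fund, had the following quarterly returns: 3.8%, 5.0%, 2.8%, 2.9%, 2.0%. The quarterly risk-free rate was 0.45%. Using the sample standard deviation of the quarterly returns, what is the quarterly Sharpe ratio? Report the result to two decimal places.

r̄ = (3.8 + 5 + 2.8 + 2.9 + 2) / 5 = 16.50 / 5 = 3.3000%
Sample std dev = √[5.2400 / 4] = 1.1446%
Sharpe = (r̄ − rf) / σ = (3.3000 − 0.45) / 1.1446 = 2.8500 / 1.1446 = 2.4900

2.49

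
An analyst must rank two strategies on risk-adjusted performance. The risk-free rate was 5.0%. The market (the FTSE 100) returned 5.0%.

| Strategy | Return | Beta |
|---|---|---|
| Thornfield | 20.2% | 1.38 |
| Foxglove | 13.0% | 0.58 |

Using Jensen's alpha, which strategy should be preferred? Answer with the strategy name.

Thornfield: α = 20.2% − [5.0% + 1.38 × (5.0% − 5.0%)] = 15.200
Foxglove: α = 13.0% − [5.0% + 0.58 × (5.0% − 5.0%)] = 8.000
Highest: Thornfield (15.200).

Thornfield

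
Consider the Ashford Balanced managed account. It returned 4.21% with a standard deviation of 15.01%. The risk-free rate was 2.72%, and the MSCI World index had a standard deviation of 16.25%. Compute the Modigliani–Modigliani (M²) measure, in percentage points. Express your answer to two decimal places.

Sharpe = (Rp − Rf) / σp = (4.21% − 2.72%) / 15.01% = 0.0993
M² = Rf + Sharpe × σm = 2.72% + 0.0993 × 16.25% = 4.3336%

4.33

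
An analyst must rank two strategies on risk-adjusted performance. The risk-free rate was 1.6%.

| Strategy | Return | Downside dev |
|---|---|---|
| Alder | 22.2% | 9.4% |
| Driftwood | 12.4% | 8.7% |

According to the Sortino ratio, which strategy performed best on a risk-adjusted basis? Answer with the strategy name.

Alder: Sortino ratio = (22.2% − 1.6%) / 9.4% = 2.191
Driftwood: Sortino ratio = (12.4% − 1.6%) / 8.7% = 1.241
Highest: Alder (2.191).

Alder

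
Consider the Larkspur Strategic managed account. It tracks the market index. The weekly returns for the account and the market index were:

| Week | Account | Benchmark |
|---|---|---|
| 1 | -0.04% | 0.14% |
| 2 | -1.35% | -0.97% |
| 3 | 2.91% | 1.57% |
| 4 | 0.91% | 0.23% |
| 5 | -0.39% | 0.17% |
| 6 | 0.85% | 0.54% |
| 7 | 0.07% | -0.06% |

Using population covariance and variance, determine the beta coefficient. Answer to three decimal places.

1.688

r̄p = 0.4229%,  r̄m = 0.2314%
Cov = Σ(rp − r̄p)(rm − r̄m) / 7 = 0.8265
Var(rm) = Σ(rm − r̄m)² / 7 = 0.4896
β = Cov / Var = 0.8265 / 0.4896 = 1.6881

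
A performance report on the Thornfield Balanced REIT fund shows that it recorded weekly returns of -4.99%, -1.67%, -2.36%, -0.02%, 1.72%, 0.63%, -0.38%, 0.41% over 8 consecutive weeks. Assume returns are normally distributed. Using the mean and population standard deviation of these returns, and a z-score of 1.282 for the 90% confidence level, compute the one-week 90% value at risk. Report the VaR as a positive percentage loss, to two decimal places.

r̄ = (-4.99 − 1.67 − 2.36 − 0.02 + 1.72 + 0.63 − 0.38 + 0.41) / 8 = -6.660 / 8 = -0.8325%
Σ(r − r̄)² = 31.3824; population σ = √(31.3824/8) = 1.9806%
VaR = −(r̄ − z·σ) = −(-0.8325 − 1.282 × 1.9806) = −(-3.3716) = 3.3716%

3.37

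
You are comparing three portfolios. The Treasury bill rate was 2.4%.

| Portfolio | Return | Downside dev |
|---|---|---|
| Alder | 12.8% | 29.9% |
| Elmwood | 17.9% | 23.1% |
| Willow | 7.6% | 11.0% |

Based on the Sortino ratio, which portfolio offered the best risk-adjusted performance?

Elmwood

Alder: Sortino ratio = (12.8% − 2.4%) / 29.9% = 0.348
Elmwood: Sortino ratio = (17.9% − 2.4%) / 23.1% = 0.671
Willow: Sortino ratio = (7.6% − 2.4%) / 11.0% = 0.473
Highest: Elmwood (0.671).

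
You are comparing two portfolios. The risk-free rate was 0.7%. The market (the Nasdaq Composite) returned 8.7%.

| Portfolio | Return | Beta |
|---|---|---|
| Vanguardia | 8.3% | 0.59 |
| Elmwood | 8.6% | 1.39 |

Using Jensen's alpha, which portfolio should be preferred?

Vanguardia: α = 8.3% − [0.7% + 0.59 × (8.7% − 0.7%)] = 2.880
Elmwood: α = 8.6% − [0.7% + 1.39 × (8.7% − 0.7%)] = -3.220
Highest: Vanguardia (2.880).

Vanguardia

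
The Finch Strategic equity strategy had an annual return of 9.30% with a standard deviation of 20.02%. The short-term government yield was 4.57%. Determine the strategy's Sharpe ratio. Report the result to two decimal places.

0.24

Sharpe = (Rp − Rf) / σp = (9.30% − 4.57%) / 20.02% = 4.73% / 20.02% = 0.2363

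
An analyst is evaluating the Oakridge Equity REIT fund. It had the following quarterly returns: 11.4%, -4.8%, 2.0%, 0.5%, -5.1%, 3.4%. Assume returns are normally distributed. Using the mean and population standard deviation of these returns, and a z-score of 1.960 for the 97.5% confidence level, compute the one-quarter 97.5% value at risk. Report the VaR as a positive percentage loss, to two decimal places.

9.67

r̄ = (11.4 − 4.8 + 2 + 0.5 − 5.1 + 3.4) / 6 = 7.40 / 6 = 1.2333%
Σ(r − r̄)² = 185.6933; population σ = √(185.6933/6) = 5.5632%
VaR = −(r̄ − z·σ) = −(1.2333 − 1.960 × 5.5632) = −(-9.6706) = 9.6706%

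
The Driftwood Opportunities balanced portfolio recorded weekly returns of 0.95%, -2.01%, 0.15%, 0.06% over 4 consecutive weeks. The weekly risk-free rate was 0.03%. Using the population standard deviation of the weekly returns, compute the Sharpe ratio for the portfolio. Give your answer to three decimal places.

-0.222

μ = (0.95 − 2.01 + 0.15 + 0.06) / 4 = -0.850 / 4 = -0.2125%
Σ(r − μ)² = (0.95 − (-0.2125))² + (-2.01 − (-0.2125))² + (0.15 − (-0.2125))² + … = 4.7881
population σ = √(4.7881 / 4) = √1.1970 = 1.0941%
Sharpe = (μ − rf) / σ = (-0.2125 − 0.03) / 1.0941 = -0.2425 / 1.0941 = -0.2216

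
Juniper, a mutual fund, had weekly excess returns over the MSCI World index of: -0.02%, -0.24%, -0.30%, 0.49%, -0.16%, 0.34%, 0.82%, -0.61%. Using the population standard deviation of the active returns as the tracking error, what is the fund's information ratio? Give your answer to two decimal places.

0.09

μ = (-0.02 − 0.24 − 0.3 + 0.49 − 0.16 + 0.34 + 0.82 − 0.61) / 8 = 0.320 / 8 = 0.0400%
Population std dev = √[1.5610 / 8] = 0.4417%
IR = μ / tracking error = 0.0400 / 0.4417 = 0.0906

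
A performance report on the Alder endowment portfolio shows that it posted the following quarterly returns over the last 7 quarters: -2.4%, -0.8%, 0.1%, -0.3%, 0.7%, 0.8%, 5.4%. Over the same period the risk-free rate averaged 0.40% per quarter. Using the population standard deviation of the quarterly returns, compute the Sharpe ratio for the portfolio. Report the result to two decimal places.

0.04

Mean return μ = 3.50 / 7 = 0.5000%
Σ(r − μ)² = (-2.4 − 0.5000)² + (-0.8 − 0.5000)² + (0.1 − 0.5000)² + … = 35.0400
σ = √[35.0400 / 7] = 2.2373%
Sharpe = (μ − rf) / σ = (0.5000 − 0.4) / 2.2373 = 0.1000 / 2.2373 = 0.0447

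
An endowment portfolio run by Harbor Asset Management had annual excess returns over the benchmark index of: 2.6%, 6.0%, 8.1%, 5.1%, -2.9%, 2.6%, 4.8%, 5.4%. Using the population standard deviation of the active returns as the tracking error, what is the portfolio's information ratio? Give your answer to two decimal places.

r̄ = (2.6 + 6 + 8.1 + 5.1 − 2.9 + 2.6 + 4.8 + 5.4) / 8 = 3.9625%
Population σ = √[Σ(r − r̄)² / 8] = √[76.1388 / 8] = √9.5174 = 3.0850%
IR = r̄ / tracking error = 3.9625 / 3.0850 = 1.2844

1.28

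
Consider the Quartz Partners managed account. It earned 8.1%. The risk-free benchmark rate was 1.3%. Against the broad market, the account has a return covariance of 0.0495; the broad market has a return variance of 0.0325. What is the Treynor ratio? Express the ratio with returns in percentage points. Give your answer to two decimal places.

4.46

β = Cov / Var = 0.0495 / 0.0325 = 1.5231
Treynor = (Rp − Rf) / β = (8.1% − 1.3%) / 1.5231 = 6.80 / 1.5231 = 4.4646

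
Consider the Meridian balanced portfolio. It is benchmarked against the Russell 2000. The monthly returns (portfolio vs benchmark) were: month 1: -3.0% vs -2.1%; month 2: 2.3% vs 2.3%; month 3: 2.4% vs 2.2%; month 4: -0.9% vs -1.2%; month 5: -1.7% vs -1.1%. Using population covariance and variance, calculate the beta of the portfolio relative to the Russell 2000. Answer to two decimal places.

1.15

r̄p = -0.1800%,  r̄m = 0.0200%
Cov = Σ(rp − r̄p)(rm − r̄m) / 5 = 3.9676
Var(rm) = Σ(rm − r̄m)² / 5 = 3.4376
β = Cov / Var = 3.9676 / 3.4376 = 1.1542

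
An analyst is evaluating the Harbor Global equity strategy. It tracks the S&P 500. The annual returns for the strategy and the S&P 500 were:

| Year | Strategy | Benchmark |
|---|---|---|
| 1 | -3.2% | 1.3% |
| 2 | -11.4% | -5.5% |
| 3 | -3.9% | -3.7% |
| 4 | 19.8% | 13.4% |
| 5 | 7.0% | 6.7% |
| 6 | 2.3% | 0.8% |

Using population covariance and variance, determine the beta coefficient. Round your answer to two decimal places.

r̄p = 1.7667%,  r̄m = 2.1667%
Cov = Σ(rp − r̄p)(rm − r̄m) / 6 = 60.6772
Var(rm) = Σ(rm − r̄m)² / 6 = 40.4256
β = Cov / Var = 60.6772 / 40.4256 = 1.5010

1.50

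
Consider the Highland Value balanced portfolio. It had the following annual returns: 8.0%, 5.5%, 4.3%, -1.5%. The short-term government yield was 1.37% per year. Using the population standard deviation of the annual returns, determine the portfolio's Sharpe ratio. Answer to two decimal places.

0.78

r̄ = (8 + 5.5 + 4.3 − 1.5) / 4 = 16.30 / 4 = 4.0750%
Σ(r − r̄)² = 48.5675; population σ = √(48.5675/4) = 3.4845%
Sharpe = (r̄ − rf) / σ = (4.0750 − 1.37) / 3.4845 = 2.7050 / 3.4845 = 0.7763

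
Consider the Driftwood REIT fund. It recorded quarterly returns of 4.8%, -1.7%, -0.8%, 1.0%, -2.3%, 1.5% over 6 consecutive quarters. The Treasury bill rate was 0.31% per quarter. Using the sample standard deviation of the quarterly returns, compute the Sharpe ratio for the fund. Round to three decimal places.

0.041

r̄ = (4.8 − 1.7 − 0.8 + 1 − 2.3 + 1.5) / 6 = 2.50 / 6 = 0.4167%
Sample σ = √[Σ(r − r̄)² / 5] = √[34.0683 / 5] = √6.8137 = 2.6103%
Sharpe = (r̄ − rf) / σ = (0.4167 − 0.31) / 2.6103 = 0.1067 / 2.6103 = 0.0409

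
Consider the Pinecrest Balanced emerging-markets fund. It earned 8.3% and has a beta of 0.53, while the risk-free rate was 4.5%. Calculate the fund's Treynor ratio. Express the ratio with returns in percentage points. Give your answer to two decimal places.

7.17

Treynor = (Rp − Rf) / β = (8.3% − 4.5%) / 0.53 = 3.80 / 0.53 = 7.1698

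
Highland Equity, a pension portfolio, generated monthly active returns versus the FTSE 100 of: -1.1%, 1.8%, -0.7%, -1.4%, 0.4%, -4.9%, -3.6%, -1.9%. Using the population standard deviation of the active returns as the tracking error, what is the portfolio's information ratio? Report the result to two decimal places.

-0.72

Mean return r̄ = -11.40 / 8 = -1.4250%
Population σ = √[Σ(r − r̄)² / 8] = √[31.3950 / 8] = √3.9244 = 1.9810%
IR = r̄ / tracking error = -1.4250 / 1.9810 = -0.7193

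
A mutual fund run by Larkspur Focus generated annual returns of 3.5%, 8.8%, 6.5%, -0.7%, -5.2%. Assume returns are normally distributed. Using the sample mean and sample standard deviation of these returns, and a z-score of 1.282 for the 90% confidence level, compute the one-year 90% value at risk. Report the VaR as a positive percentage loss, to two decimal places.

4.62

Mean return r̄ = 12.90 / 5 = 2.5800%
Σ(r − r̄)² = 126.1880; sample σ = √(126.1880/4) = 5.6167%
VaR = −(r̄ − z·σ) = −(2.5800 − 1.282 × 5.6167) = −(-4.6206) = 4.6206%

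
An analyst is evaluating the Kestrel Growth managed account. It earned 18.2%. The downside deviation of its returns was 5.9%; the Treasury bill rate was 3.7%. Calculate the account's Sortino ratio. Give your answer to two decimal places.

2.46

Sortino = (Rp − Rf) / σd = (18.2% − 3.7%) / 5.9% = 14.50% / 5.9% = 2.4576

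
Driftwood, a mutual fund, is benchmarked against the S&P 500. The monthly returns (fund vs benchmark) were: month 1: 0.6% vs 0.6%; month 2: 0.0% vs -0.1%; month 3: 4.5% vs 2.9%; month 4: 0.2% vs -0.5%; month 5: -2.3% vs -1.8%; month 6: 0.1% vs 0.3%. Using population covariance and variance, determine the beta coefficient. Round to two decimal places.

1.39

r̄p = 0.5167%,  r̄m = 0.2333%
Cov = Σ(rp − r̄p)(rm − r̄m) / 6 = 2.7928
Var(rm) = Σ(rm − r̄m)² / 6 = 2.0056
β = Cov / Var = 2.7928 / 2.0056 = 1.3925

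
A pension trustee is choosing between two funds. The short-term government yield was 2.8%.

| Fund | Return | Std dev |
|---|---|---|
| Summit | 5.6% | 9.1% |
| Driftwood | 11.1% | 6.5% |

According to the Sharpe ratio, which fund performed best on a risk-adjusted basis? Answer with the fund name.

Summit: Sharpe ratio = (5.6% − 2.8%) / 9.1% = 0.308
Driftwood: Sharpe ratio = (11.1% − 2.8%) / 6.5% = 1.277
Highest: Driftwood (1.277).

Driftwood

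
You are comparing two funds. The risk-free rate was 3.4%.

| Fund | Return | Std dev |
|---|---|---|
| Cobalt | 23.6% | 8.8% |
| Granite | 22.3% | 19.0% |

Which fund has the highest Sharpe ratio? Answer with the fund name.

Cobalt

Cobalt: Sharpe ratio = (23.6% − 3.4%) / 8.8% = 2.295
Granite: Sharpe ratio = (22.3% − 3.4%) / 19.0% = 0.995
Highest: Cobalt (2.295).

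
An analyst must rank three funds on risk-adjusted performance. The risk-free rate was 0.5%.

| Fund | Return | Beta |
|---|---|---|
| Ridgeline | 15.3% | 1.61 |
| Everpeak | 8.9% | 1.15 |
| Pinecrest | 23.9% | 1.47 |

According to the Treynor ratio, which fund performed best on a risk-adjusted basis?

Pinecrest

Ridgeline: Treynor = (15.3% − 0.5%) / 1.61 = 9.193
Everpeak: Treynor = (8.9% − 0.5%) / 1.15 = 7.304
Pinecrest: Treynor = (23.9% − 0.5%) / 1.47 = 15.918
Highest: Pinecrest (15.918).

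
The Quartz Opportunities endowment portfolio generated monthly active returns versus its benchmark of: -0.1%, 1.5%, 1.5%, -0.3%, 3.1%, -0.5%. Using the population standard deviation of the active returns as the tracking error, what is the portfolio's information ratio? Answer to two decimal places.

r̄ = (-0.1 + 1.5 + 1.5 − 0.3 + 3.1 − 0.5) / 6 = 0.8667%
Σ(r − r̄)² = (-0.1 − 0.8667)² + (1.5 − 0.8667)² + … = 9.9533
σ = √[9.9533 / 6] = 1.2880%
IR = r̄ / tracking error = 0.8667 / 1.2880 = 0.6729

0.67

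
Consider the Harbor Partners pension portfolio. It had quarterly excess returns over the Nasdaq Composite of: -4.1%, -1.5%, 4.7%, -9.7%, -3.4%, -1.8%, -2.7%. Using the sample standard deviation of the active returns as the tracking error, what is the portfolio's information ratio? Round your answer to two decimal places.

-0.62

r̄ = (-4.1 − 1.5 + 4.7 − 9.7 − 3.4 − 1.8 − 2.7) / 7 = -18.50 / 7 = -2.6429%
Σ(r − r̄)² = (-4.1 − (-2.6429))² + (-1.5 − (-2.6429))² + (4.7 − (-2.6429))² + … = 108.4371
sample σ = √(108.4371 / 6) = √18.0729 = 4.2512%
IR = r̄ / tracking error = -2.6429 / 4.2512 = -0.6217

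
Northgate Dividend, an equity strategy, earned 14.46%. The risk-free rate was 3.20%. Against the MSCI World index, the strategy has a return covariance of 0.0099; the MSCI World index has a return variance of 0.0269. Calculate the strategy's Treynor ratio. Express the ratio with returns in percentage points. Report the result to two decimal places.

30.60

β = Cov / Var = 0.0099 / 0.0269 = 0.3680
Treynor = (Rp − Rf) / β = (14.46% − 3.20%) / 0.3680 = 11.26 / 0.3680 = 30.5978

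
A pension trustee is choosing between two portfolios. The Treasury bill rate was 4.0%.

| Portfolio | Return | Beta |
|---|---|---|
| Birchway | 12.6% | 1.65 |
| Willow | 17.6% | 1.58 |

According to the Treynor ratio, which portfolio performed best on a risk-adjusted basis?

Birchway: Treynor = (12.6% − 4.0%) / 1.65 = 5.212
Willow: Treynor = (17.6% − 4.0%) / 1.58 = 8.608
Highest: Willow (8.608).

Willow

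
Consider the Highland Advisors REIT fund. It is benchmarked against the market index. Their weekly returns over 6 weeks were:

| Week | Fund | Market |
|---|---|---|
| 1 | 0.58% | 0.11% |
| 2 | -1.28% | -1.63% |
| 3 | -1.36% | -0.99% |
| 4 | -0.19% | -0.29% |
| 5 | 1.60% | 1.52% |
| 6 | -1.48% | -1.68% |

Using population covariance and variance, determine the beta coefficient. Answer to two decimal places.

1.00

r̄p = -0.3550%,  r̄m = -0.4933%
Cov = Σ(rp − r̄p)(rm − r̄m) / 6 = 1.2366
Var(rm) = Σ(rm − r̄m)² / 6 = 1.2343
β = Cov / Var = 1.2366 / 1.2343 = 1.0019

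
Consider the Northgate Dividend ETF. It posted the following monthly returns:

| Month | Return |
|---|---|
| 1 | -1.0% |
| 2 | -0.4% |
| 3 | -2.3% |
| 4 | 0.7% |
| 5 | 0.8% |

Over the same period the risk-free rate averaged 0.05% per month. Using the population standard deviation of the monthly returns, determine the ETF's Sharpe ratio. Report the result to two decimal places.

μ = (-1 − 0.4 − 2.3 + 0.7 + 0.8) / 5 = -2.20 / 5 = -0.4400%
Σ(r − μ)² = (-1 − (-0.4400))² + (-0.4 − (-0.4400))² + (-2.3 − (-0.4400))² + … = 6.6120
population σ = √(6.6120 / 5) = √1.3224 = 1.1500%
Sharpe = (μ − rf) / σ = (-0.4400 − 0.05) / 1.1500 = -0.4900 / 1.1500 = -0.4261

-0.43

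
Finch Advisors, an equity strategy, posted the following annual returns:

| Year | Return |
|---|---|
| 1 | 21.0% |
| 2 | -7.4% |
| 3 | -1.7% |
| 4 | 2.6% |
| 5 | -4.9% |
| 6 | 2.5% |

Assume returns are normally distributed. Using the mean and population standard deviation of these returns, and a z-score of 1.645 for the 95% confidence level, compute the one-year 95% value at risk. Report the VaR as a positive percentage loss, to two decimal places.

13.17

Mean return r̄ = 12.10 / 6 = 2.0167%
Population σ = √[Σ(r − r̄)² / 6] = √[511.2683 / 6] = √85.2114 = 9.2310%
VaR = −(r̄ − z·σ) = −(2.0167 − 1.645 × 9.2310) = −(-13.1683) = 13.1683%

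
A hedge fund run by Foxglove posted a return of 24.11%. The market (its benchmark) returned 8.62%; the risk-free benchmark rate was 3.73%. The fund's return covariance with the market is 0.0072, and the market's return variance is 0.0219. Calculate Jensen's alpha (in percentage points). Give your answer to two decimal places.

β = Cov / Var = 0.0072 / 0.0219 = 0.3288
E[R] = Rf + β(Rm − Rf) = 3.73% + 0.3288 × (8.62% − 3.73%) = 5.3378%
α = Rp − E[R] = 24.11% − 5.3378% = 18.7722

18.77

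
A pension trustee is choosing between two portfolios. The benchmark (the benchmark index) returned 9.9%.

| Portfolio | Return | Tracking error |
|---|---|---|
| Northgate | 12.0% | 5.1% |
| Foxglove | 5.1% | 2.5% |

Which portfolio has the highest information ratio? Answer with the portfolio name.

Northgate

Northgate: IR = (12.0% − 9.9%) / 5.1% = 0.412
Foxglove: IR = (5.1% − 9.9%) / 2.5% = -1.920
Highest: Northgate (0.412).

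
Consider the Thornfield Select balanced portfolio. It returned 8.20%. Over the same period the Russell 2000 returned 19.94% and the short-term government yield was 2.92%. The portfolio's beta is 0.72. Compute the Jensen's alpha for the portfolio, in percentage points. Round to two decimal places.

CAPM expected return = Rf + β(Rm − Rf) = 2.92% + 0.72 × (19.94% − 2.92%) = 2.92 + 0.72 × 17.02 = 15.1744%
Jensen's α = Rp − E[R] = 8.20% − 15.1744% = -6.9744

-6.97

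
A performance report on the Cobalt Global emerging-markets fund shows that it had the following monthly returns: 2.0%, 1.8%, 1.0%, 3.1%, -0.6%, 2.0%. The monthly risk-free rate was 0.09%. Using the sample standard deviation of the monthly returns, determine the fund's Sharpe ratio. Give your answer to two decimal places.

Mean return μ = 9.30 / 6 = 1.5500%
Σ(r − μ)² = (2 − 1.5500)² + (1.8 − 1.5500)² + … = 7.7950
sample σ = √(7.7950 / 5) = √1.5590 = 1.2486%
Sharpe = (μ − rf) / σ = (1.5500 − 0.09) / 1.2486 = 1.4600 / 1.2486 = 1.1693

1.17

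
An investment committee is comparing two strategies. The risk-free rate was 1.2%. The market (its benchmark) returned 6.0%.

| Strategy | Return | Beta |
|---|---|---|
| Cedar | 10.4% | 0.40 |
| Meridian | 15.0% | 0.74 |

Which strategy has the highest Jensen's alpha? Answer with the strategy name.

Meridian

Cedar: α = 10.4% − [1.2% + 0.40 × (6.0% − 1.2%)] = 7.280
Meridian: α = 15.0% − [1.2% + 0.74 × (6.0% − 1.2%)] = 10.248
Highest: Meridian (10.248).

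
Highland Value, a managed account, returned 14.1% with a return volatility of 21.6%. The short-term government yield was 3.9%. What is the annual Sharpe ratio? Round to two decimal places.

0.47

Sharpe = (Rp − Rf) / σp = (14.1% − 3.9%) / 21.6% = 10.20% / 21.6% = 0.4722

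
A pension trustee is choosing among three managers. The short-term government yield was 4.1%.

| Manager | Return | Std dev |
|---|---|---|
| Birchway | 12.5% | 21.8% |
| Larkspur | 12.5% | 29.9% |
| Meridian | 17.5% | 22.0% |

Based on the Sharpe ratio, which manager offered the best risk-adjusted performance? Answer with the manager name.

Birchway: Sharpe ratio = (12.5% − 4.1%) / 21.8% = 0.385
Larkspur: Sharpe ratio = (12.5% − 4.1%) / 29.9% = 0.281
Meridian: Sharpe ratio = (17.5% − 4.1%) / 22.0% = 0.609
Highest: Meridian (0.609).

Meridian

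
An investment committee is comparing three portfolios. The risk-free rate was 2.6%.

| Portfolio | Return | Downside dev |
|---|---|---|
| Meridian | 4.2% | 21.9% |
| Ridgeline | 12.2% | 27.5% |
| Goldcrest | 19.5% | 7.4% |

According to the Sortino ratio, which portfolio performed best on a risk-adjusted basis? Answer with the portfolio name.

Meridian: Sortino ratio = (4.2% − 2.6%) / 21.9% = 0.073
Ridgeline: Sortino ratio = (12.2% − 2.6%) / 27.5% = 0.349
Goldcrest: Sortino ratio = (19.5% − 2.6%) / 7.4% = 2.284
Highest: Goldcrest (2.284).

Goldcrest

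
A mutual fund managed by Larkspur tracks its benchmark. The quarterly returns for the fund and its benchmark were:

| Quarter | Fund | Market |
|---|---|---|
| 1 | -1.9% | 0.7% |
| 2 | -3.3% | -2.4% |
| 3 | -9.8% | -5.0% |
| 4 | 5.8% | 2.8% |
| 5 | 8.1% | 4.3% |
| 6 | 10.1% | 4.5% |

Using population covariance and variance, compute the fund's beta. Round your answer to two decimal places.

r̄p = 1.5000%,  r̄m = 0.8167%
Cov = Σ(rp − r̄p)(rm − r̄m) / 6 = 24.1267
Var(rm) = Σ(rm − r̄m)² / 6 = 12.3047
β = Cov / Var = 24.1267 / 12.3047 = 1.9608

1.96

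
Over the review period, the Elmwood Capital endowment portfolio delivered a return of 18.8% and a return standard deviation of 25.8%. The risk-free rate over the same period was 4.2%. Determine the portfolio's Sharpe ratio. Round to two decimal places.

0.57

Sharpe = (Rp − Rf) / σp = (18.8% − 4.2%) / 25.8% = 14.60% / 25.8% = 0.5659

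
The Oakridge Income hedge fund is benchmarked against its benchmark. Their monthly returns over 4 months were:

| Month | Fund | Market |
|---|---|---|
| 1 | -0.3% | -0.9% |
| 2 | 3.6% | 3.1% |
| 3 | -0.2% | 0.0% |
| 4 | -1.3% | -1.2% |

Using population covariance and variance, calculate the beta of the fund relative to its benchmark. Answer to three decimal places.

1.080

r̄p = 0.4500%,  r̄m = 0.2500%
Cov = Σ(rp − r̄p)(rm − r̄m) / 4 = 3.1350
Var(rm) = Σ(rm − r̄m)² / 4 = 2.9025
β = Cov / Var = 3.1350 / 2.9025 = 1.0801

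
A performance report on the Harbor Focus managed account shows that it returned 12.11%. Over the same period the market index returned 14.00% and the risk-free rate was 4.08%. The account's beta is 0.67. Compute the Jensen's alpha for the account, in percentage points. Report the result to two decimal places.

1.38

CAPM expected return = Rf + β(Rm − Rf) = 4.08% + 0.67 × (14.00% − 4.08%) = 4.08 + 0.67 × 9.92 = 10.7264%
Jensen's α = Rp − E[R] = 12.11% − 10.7264% = 1.3836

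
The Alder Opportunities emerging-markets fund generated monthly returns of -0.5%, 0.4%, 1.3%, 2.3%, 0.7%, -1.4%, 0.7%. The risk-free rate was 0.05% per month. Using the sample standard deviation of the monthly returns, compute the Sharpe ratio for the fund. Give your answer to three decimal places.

0.376

r̄ = (-0.5 + 0.4 + 1.3 + 2.3 + 0.7 − 1.4 + 0.7) / 7 = 3.50 / 7 = 0.5000%
Σ(r − r̄)² = (-0.5 − 0.5000)² + (0.4 − 0.5000)² + (1.3 − 0.5000)² + … = 8.5800
sample σ = √(8.5800 / 6) = √1.4300 = 1.1958%
Sharpe = (r̄ − rf) / σ = (0.5000 − 0.05) / 1.1958 = 0.4500 / 1.1958 = 0.3763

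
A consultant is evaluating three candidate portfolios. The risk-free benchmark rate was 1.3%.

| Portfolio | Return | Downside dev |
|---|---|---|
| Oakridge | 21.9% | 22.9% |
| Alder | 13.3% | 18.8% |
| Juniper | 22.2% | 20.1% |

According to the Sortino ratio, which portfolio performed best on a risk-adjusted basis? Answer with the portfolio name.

Juniper

Oakridge: Sortino ratio = (21.9% − 1.3%) / 22.9% = 0.900
Alder: Sortino ratio = (13.3% − 1.3%) / 18.8% = 0.638
Juniper: Sortino ratio = (22.2% − 1.3%) / 20.1% = 1.040
Highest: Juniper (1.040).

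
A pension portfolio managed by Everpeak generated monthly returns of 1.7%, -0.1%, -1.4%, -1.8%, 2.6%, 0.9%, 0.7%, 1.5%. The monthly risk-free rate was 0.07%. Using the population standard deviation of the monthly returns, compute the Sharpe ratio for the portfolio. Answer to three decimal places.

0.310

μ = (1.7 − 0.1 − 1.4 − 1.8 + 2.6 + 0.9 + 0.7 + 1.5) / 8 = 0.5125%
Σ(r − μ)² = (1.7 − 0.5125)² + (-0.1 − 0.5125)² + … = 16.3088
population σ = √(16.3088 / 8) = √2.0386 = 1.4278%
Sharpe = (μ − rf) / σ = (0.5125 − 0.07) / 1.4278 = 0.4425 / 1.4278 = 0.3099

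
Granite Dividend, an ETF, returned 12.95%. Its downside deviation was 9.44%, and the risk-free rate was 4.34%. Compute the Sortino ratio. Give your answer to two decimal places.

Sortino = (Rp − Rf) / σd = (12.95% − 4.34%) / 9.44% = 8.61% / 9.44% = 0.9121

0.91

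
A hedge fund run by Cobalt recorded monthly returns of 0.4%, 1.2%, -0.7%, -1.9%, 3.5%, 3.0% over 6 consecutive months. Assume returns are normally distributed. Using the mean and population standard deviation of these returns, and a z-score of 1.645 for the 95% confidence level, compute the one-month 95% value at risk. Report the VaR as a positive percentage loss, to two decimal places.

2.23

r̄ = (0.4 + 1.2 − 0.7 − 1.9 + 3.5 + 3) / 6 = 0.9167%
Population std dev = √[21.9083 / 6] = 1.9109%
VaR = −(r̄ − z·σ) = −(0.9167 − 1.645 × 1.9109) = −(-2.2267) = 2.2267%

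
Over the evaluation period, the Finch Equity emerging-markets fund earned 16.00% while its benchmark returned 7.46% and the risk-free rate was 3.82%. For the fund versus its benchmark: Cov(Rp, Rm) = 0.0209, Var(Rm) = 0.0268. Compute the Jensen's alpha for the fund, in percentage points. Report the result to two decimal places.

β = Cov / Var = 0.0209 / 0.0268 = 0.7799
E[R] = Rf + β(Rm − Rf) = 3.82% + 0.7799 × (7.46% − 3.82%) = 6.6588%
α = Rp − E[R] = 16.00% − 6.6588% = 9.3412

9.34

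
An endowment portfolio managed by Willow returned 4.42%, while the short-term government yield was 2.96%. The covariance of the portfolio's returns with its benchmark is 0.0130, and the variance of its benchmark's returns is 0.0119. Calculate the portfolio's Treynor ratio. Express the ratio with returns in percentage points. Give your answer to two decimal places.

1.34

β = Cov / Var = 0.0130 / 0.0119 = 1.0924
Treynor = (Rp − Rf) / β = (4.42% − 2.96%) / 1.0924 = 1.46 / 1.0924 = 1.3365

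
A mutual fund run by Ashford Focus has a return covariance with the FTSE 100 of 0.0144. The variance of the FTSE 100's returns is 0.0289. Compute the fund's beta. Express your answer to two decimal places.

0.50

β = Cov(Rp, Rm) / Var(Rm) = 0.0144 / 0.0289 = 0.4983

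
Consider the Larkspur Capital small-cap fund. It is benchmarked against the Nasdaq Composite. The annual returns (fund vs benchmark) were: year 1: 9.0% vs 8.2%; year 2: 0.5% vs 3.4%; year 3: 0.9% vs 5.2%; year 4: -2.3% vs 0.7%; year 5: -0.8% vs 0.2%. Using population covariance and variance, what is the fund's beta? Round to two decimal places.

1.20

r̄p = 1.4600%,  r̄m = 3.5400%
Cov = Σ(rp − r̄p)(rm − r̄m) / 5 = 10.5136
Var(rm) = Σ(rm − r̄m)² / 5 = 8.7424
β = Cov / Var = 10.5136 / 8.7424 = 1.2026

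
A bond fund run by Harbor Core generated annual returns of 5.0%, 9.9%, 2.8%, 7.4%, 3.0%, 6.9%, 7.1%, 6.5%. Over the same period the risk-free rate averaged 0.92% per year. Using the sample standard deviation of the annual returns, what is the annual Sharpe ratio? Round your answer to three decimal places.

2.166

r̄ = (5 + 9.9 + 2.8 + 7.4 + 3 + 6.9 + 7.1 + 6.5) / 8 = 6.0750%
Σ(r − r̄)² = 39.6350; sample σ = √(39.6350/7) = 2.3795%
Sharpe = (r̄ − rf) / σ = (6.0750 − 0.92) / 2.3795 = 5.1550 / 2.3795 = 2.1664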